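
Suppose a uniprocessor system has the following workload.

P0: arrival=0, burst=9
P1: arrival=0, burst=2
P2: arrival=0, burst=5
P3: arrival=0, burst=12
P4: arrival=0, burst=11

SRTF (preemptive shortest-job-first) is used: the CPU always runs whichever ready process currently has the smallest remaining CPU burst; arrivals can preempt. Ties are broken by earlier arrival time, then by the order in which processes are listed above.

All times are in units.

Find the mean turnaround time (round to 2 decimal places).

18.20

Timeline: | P1 0-2 | P2 2-7 | P0 7-16 | P4 16-27 | P3 27-39 |
Completion: P0=16  P1=2  P2=7  P3=39  P4=27
Turnaround times: P0=16, P1=2, P2=7, P3=39, P4=27
Average turnaround = (16+2+7+39+27) / 5 = 91/5 = 18.20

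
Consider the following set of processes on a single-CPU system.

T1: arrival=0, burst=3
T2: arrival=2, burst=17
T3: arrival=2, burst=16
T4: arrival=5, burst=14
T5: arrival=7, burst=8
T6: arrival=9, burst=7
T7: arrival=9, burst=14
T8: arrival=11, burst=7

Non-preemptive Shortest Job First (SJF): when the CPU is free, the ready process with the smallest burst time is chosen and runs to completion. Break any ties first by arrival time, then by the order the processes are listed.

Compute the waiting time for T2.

67

Timeline: | T1 0-3 | T3 3-19 | T6 19-26 | T8 26-33 | T5 33-41 | T4 41-55 | T7 55-69 | T2 69-86 |
Completion: T1=3  T2=86  T3=19  T4=55  T5=41  T6=26  T7=69  T8=33
Waiting(T2) = turnaround − burst = 84 − 17 = 67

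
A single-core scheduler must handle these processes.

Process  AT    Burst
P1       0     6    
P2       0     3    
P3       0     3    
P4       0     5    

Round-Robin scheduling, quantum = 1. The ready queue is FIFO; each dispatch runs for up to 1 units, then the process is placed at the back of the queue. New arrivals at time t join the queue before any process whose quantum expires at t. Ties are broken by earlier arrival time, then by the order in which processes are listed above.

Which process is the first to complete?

P2

Timeline: | P1 0-1 | P2 1-2 | P3 2-3 | P4 3-4 | P1 4-5 | P2 5-6 | P3 6-7 | P4 7-8 | P1 8-9 | P2 9-10 | P3 10-11 | P4 11-12 | P1 12-13 | P4 13-14 | P1 14-15 | P4 15-16 | P1 16-17 |
Completion: P1=17  P2=10  P3=11  P4=16
Finish order: P2 → P3 → P4 → P1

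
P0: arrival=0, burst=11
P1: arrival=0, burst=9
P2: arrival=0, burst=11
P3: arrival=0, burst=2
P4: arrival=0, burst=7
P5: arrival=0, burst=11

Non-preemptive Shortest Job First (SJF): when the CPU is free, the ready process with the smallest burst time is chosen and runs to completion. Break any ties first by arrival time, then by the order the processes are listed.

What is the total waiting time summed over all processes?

Gantt: | P3 0-2 | P4 2-9 | P1 9-18 | P0 18-29 | P2 29-40 | P5 40-51 |
Completion: P0=29  P1=18  P2=40  P3=2  P4=9  P5=51
Waiting = turnaround − burst: P0=18, P1=9, P2=29, P3=0, P4=2, P5=40
Total waiting = 18 + 9 + 29 + 0 + 2 + 40 = 98

98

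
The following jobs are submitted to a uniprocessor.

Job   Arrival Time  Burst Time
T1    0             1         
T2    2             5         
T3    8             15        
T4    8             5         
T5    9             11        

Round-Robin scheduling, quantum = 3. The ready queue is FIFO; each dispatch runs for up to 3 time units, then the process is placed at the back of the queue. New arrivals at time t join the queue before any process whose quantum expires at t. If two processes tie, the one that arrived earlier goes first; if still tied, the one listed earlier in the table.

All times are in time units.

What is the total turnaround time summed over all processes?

Gantt: | T1 0-1 | idle 1-2 | T2 2-7 | idle 7-8 | T3 8-11 | T4 11-14 | T5 14-17 | T3 17-20 | T4 20-22 | T5 22-25 | T3 25-28 | T5 28-31 | T3 31-34 | T5 34-36 | T3 36-39 |
Completion: T1=1  T2=7  T3=39  T4=22  T5=36
Turnaround (C−A): T1=1  T2=5  T3=31  T4=14  T5=27
Turnaround = completion − arrival: T1=1, T2=5, T3=31, T4=14, T5=27
Total turnaround = 1 + 5 + 31 + 14 + 27 = 78

78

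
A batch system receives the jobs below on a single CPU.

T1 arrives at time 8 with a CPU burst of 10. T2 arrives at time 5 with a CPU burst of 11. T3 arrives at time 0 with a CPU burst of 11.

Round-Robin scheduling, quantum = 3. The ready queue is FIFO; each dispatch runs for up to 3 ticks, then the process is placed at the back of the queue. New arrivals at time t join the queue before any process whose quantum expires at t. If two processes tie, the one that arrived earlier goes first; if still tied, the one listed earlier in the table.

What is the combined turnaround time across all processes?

Schedule: | T3 0-6 | T2 6-9 | T3 9-12 | T1 12-15 | T2 15-18 | T3 18-20 | T1 20-23 | T2 23-26 | T1 26-29 | T2 29-31 | T1 31-32 |
Completion: T1=32  T2=31  T3=20
Turnaround = completion − arrival: T1=24, T2=26, T3=20
Total turnaround = 24 + 26 + 20 = 70

70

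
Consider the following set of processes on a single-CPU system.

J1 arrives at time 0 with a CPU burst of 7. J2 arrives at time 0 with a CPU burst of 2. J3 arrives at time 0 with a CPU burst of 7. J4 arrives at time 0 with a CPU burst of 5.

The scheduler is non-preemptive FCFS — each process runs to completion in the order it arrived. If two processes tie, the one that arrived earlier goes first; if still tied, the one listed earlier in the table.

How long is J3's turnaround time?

Schedule: | J1 0-7 | J2 7-9 | J3 9-16 | J4 16-21 |
Completion: J1=7  J2=9  J3=16  J4=21
Turnaround(J3) = completion − arrival = 16 − 0 = 16

16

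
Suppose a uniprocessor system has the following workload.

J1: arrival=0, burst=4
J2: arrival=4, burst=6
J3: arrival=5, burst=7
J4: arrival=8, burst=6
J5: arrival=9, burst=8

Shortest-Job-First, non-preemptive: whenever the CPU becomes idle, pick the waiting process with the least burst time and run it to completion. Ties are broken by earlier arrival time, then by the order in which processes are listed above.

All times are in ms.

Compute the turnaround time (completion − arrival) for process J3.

Timeline: | J1 0-4 | J2 4-10 | J4 10-16 | J3 16-23 | J5 23-31 |
Completion: J1=4  J2=10  J3=23  J4=16  J5=31
Turnaround (C−A): J1=4  J2=6  J3=18  J4=8  J5=22
Turnaround(J3) = completion − arrival = 23 − 5 = 18

18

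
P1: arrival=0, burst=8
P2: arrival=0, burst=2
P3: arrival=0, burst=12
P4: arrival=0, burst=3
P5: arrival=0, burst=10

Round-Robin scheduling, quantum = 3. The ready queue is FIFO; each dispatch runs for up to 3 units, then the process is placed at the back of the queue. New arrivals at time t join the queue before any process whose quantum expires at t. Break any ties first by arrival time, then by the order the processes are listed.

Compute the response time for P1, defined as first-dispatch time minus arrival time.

0

Schedule: | P1 0-3 | P2 3-5 | P3 5-8 | P4 8-11 | P5 11-14 | P1 14-17 | P3 17-20 | P5 20-23 | P1 23-25 | P3 25-28 | P5 28-31 | P3 31-34 | P5 34-35 |
Completion: P1=25  P2=5  P3=34  P4=11  P5=35
Response(P1) = first start − arrival = 0 − 0 = 0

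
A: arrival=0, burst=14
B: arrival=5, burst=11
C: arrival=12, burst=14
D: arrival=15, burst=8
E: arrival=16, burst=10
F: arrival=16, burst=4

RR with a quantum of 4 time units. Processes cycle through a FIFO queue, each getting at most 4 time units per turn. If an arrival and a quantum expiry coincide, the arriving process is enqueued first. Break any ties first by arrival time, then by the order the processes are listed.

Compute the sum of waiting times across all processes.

163

Timeline: | A 0-8 | B 8-12 | A 12-16 | C 16-20 | B 20-24 | D 24-28 | E 28-32 | F 32-36 | A 36-38 | C 38-42 | B 42-45 | D 45-49 | E 49-53 | C 53-57 | E 57-59 | C 59-61 |
Completion: A=38  B=45  C=61  D=49  E=59  F=36
Turnaround (C−A): A=38  B=40  C=49  D=34  E=43  F=20
Waiting = turnaround − burst: A=24, B=29, C=35, D=26, E=33, F=16
Total waiting = 24 + 29 + 35 + 26 + 33 + 16 = 163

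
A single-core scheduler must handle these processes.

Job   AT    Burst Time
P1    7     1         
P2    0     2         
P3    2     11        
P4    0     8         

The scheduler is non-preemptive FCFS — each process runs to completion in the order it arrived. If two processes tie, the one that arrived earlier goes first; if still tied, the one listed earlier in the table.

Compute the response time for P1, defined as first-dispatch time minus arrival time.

14

Gantt: | P2 0-2 | P4 2-10 | P3 10-21 | P1 21-22 |
Completion: P1=22  P2=2  P3=21  P4=10
Response(P1) = first start − arrival = 21 − 7 = 14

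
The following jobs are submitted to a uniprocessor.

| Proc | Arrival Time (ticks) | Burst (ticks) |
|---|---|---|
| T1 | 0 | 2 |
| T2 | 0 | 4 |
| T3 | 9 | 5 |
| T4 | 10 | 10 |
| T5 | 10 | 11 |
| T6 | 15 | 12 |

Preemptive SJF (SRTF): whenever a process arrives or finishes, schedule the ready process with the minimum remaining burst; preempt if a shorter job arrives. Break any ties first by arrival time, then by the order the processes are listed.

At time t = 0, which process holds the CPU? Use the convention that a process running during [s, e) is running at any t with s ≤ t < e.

Timeline: | T1 0-2 | T2 2-6 | idle 6-9 | T3 9-14 | T4 14-24 | T5 24-35 | T6 35-47 |
Completion: T1=2  T2=6  T3=14  T4=24  T5=35  T6=47

T1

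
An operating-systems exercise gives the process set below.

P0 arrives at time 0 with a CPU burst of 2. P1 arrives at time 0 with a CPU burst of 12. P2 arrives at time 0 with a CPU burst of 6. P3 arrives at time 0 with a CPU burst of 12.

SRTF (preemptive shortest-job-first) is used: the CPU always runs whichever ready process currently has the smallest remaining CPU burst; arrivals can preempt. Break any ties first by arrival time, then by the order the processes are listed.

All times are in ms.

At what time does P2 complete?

8

Timeline: | P0 0-2 | P2 2-8 | P1 8-20 | P3 20-32 |
Completion: P0=2  P1=20  P2=8  P3=32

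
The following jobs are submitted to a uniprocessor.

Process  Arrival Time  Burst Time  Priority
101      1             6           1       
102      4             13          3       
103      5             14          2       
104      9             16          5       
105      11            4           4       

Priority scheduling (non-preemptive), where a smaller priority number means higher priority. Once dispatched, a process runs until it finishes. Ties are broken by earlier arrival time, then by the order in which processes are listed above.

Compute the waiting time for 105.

Gantt: | idle 0-1 | 101 1-7 | 103 7-21 | 102 21-34 | 105 34-38 | 104 38-54 |
Completion: 101=7  102=34  103=21  104=54  105=38
Waiting(105) = turnaround − burst = 27 − 4 = 23

23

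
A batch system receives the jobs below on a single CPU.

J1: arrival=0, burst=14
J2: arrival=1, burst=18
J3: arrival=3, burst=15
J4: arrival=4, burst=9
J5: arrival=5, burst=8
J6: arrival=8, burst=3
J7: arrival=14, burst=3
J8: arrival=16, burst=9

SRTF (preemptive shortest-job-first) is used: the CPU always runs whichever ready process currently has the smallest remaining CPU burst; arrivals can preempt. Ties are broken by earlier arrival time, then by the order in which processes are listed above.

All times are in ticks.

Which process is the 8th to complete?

J2

Schedule: | J1 0-4 | J4 4-8 | J6 8-11 | J4 11-16 | J7 16-19 | J5 19-27 | J8 27-36 | J1 36-46 | J3 46-61 | J2 61-79 |
Completion: J1=46  J2=79  J3=61  J4=16  J5=27  J6=11  J7=19  J8=36
Turnaround (C−A): J1=46  J2=78  J3=58  J4=12  J5=22  J6=3  J7=5  J8=20
Finish order: J6 → J4 → J7 → J5 → J8 → J1 → J3 → J2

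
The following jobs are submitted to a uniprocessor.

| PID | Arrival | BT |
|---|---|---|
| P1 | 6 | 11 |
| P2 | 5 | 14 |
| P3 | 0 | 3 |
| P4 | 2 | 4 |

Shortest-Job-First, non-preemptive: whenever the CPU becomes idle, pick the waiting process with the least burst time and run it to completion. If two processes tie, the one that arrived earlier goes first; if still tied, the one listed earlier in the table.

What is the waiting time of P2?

Gantt: | P3 0-3 | P4 3-7 | P1 7-18 | P2 18-32 |
Completion: P1=18  P2=32  P3=3  P4=7
Turnaround (C−A): P1=12  P2=27  P3=3  P4=5
Waiting(P2) = turnaround − burst = 27 − 14 = 13

13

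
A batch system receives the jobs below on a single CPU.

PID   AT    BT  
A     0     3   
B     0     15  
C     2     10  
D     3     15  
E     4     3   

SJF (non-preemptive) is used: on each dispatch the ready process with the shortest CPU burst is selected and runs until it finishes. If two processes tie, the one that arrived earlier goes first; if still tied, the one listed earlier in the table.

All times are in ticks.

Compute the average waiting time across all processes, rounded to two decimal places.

Schedule: | A 0-3 | C 3-13 | E 13-16 | B 16-31 | D 31-46 |
Completion: A=3  B=31  C=13  D=46  E=16
Turnaround (C−A): A=3  B=31  C=11  D=43  E=12
Waiting times: A=0, B=16, C=1, D=28, E=9
Average waiting = (0+16+1+28+9) / 5 = 54/5 = 10.80

10.80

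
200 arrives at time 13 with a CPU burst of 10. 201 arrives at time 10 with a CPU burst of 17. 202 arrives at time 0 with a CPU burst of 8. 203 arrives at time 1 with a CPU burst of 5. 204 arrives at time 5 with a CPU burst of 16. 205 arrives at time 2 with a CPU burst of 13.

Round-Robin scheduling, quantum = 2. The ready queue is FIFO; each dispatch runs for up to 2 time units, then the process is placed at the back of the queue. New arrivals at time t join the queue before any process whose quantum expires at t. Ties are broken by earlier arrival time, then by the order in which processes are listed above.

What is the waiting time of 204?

45

Timeline: | 202 0-2 | 203 2-4 | 205 4-6 | 202 6-8 | 203 8-10 | 204 10-12 | 205 12-14 | 202 14-16 | 201 16-18 | 203 18-19 | 204 19-21 | 200 21-23 | 205 23-25 | 202 25-27 | 201 27-29 | 204 29-31 | 200 31-33 | 205 33-35 | 201 35-37 | 204 37-39 | 200 39-41 | 205 41-43 | 201 43-45 | 204 45-47 | 200 47-49 | 205 49-51 | 201 51-53 | 204 53-55 | 200 55-57 | 205 57-58 | 201 58-60 | 204 60-62 | 201 62-64 | 204 64-66 | 201 66-69 |
Completion: 200=57  201=69  202=27  203=19  204=66  205=58
Waiting(204) = turnaround − burst = 61 − 16 = 45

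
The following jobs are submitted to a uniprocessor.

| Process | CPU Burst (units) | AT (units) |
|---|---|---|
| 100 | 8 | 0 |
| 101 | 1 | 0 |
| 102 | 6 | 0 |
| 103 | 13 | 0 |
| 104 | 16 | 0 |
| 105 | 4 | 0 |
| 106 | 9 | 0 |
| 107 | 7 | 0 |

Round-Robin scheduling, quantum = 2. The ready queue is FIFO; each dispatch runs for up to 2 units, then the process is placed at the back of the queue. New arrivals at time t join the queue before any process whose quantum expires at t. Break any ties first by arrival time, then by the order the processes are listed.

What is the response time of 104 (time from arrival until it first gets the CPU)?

7

Timeline: | 100 0-2 | 101 2-3 | 102 3-5 | 103 5-7 | 104 7-9 | 105 9-11 | 106 11-13 | 107 13-15 | 100 15-17 | 102 17-19 | 103 19-21 | 104 21-23 | 105 23-25 | 106 25-27 | 107 27-29 | 100 29-31 | 102 31-33 | 103 33-35 | 104 35-37 | 106 37-39 | 107 39-41 | 100 41-43 | 103 43-45 | 104 45-47 | 106 47-49 | 107 49-50 | 103 50-52 | 104 52-54 | 106 54-55 | 103 55-57 | 104 57-59 | 103 59-60 | 104 60-64 |
Completion: 100=43  101=3  102=33  103=60  104=64  105=25  106=55  107=50
Turnaround (C−A): 100=43  101=3  102=33  103=60  104=64  105=25  106=55  107=50
Response(104) = first start − arrival = 7 − 0 = 7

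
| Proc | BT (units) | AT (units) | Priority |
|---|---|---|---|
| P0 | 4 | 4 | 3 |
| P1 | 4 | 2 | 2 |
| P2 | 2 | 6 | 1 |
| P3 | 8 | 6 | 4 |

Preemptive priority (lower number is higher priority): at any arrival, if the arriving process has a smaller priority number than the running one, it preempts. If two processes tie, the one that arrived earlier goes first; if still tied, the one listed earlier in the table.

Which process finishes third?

P0

Gantt: | idle 0-2 | P1 2-6 | P2 6-8 | P0 8-12 | P3 12-20 |
Completion: P0=12  P1=6  P2=8  P3=20
Turnaround (C−A): P0=8  P1=4  P2=2  P3=14
Finish order: P1 → P2 → P0 → P3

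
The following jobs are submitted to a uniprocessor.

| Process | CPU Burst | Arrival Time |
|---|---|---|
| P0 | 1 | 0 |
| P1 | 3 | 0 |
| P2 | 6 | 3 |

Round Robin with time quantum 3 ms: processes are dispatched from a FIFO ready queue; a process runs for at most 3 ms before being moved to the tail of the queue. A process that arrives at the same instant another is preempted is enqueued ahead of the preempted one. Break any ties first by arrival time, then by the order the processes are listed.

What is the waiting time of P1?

1

Schedule: | P0 0-1 | P1 1-4 | P2 4-10 |
Completion: P0=1  P1=4  P2=10
Turnaround (C−A): P0=1  P1=4  P2=7
Waiting(P1) = turnaround − burst = 4 − 3 = 1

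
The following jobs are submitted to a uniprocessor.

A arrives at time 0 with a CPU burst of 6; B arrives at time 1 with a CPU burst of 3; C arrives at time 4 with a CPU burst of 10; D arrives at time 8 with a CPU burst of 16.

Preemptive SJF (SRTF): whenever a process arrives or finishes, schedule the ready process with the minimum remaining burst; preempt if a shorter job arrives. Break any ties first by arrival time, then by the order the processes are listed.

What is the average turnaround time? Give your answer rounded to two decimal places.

13.50

Gantt: | A 0-1 | B 1-4 | A 4-9 | C 9-19 | D 19-35 |
Completion: A=9  B=4  C=19  D=35
Turnaround (C−A): A=9  B=3  C=15  D=27
Turnaround times: A=9, B=3, C=15, D=27
Average turnaround = (9+3+15+27) / 4 = 54/4 = 13.50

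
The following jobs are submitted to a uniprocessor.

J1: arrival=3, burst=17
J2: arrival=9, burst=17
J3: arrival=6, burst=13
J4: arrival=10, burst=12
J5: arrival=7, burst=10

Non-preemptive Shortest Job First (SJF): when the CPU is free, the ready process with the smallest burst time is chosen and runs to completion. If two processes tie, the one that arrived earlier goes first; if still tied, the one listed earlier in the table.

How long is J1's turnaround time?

17

Gantt: | idle 0-3 | J1 3-20 | J5 20-30 | J4 30-42 | J3 42-55 | J2 55-72 |
Completion: J1=20  J2=72  J3=55  J4=42  J5=30
Turnaround(J1) = completion − arrival = 20 − 3 = 17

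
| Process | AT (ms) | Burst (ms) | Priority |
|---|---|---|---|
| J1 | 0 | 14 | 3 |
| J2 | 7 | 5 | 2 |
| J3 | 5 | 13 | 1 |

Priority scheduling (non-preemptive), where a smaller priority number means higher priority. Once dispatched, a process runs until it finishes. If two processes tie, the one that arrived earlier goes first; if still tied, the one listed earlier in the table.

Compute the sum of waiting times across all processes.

29

Timeline: | J1 0-14 | J3 14-27 | J2 27-32 |
Completion: J1=14  J2=32  J3=27
Waiting = turnaround − burst: J1=0, J2=20, J3=9
Total waiting = 0 + 20 + 9 = 29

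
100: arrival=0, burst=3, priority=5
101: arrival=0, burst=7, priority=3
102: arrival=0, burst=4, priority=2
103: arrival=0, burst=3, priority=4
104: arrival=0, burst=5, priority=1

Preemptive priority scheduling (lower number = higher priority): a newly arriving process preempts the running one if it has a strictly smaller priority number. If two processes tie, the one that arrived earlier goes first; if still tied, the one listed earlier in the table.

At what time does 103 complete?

Timeline: | 104 0-5 | 102 5-9 | 101 9-16 | 103 16-19 | 100 19-22 |
Completion: 100=22  101=16  102=9  103=19  104=5

19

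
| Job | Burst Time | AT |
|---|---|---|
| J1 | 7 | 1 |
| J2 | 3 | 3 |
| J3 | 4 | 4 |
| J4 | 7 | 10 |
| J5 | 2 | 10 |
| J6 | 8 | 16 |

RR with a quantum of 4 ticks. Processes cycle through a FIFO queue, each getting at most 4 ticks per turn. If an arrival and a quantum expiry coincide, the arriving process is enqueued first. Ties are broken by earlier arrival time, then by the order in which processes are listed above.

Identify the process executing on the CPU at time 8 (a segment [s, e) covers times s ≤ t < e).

J3

Timeline: | idle 0-1 | J1 1-5 | J2 5-8 | J3 8-12 | J1 12-15 | J4 15-19 | J5 19-21 | J6 21-25 | J4 25-28 | J6 28-32 |
Completion: J1=15  J2=8  J3=12  J4=28  J5=21  J6=32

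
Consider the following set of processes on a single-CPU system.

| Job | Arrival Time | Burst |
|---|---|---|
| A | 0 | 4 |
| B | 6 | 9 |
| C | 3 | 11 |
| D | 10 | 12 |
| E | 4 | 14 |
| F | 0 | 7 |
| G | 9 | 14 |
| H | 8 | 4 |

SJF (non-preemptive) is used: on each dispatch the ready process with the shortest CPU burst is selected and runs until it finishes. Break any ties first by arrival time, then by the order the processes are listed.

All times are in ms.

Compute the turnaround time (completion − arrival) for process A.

Timeline: | A 0-4 | F 4-11 | H 11-15 | B 15-24 | C 24-35 | D 35-47 | E 47-61 | G 61-75 |
Completion: A=4  B=24  C=35  D=47  E=61  F=11  G=75  H=15
Turnaround(A) = completion − arrival = 4 − 0 = 4

4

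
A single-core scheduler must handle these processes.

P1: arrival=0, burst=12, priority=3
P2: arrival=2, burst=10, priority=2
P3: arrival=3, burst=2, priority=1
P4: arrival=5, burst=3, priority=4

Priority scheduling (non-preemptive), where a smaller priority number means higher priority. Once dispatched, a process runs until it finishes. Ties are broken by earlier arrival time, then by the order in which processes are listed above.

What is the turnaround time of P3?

Timeline: | P1 0-12 | P3 12-14 | P2 14-24 | P4 24-27 |
Completion: P1=12  P2=24  P3=14  P4=27
Turnaround(P3) = completion − arrival = 14 − 3 = 11

11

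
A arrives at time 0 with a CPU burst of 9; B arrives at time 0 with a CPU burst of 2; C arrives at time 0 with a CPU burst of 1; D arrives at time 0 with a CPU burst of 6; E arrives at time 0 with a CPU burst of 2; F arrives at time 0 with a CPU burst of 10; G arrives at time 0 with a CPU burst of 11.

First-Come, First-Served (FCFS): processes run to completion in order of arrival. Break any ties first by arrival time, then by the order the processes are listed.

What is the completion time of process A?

Timeline: | A 0-9 | B 9-11 | C 11-12 | D 12-18 | E 18-20 | F 20-30 | G 30-41 |
Completion: A=9  B=11  C=12  D=18  E=20  F=30  G=41
Turnaround (C−A): A=9  B=11  C=12  D=18  E=20  F=30  G=41

9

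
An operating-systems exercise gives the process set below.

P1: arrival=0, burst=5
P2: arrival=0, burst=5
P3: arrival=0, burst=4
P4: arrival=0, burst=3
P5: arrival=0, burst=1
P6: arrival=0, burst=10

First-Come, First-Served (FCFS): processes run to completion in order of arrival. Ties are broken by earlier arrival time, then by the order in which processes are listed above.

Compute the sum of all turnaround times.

92

Gantt: | P1 0-5 | P2 5-10 | P3 10-14 | P4 14-17 | P5 17-18 | P6 18-28 |
Completion: P1=5  P2=10  P3=14  P4=17  P5=18  P6=28
Turnaround (C−A): P1=5  P2=10  P3=14  P4=17  P5=18  P6=28
Turnaround = completion − arrival: P1=5, P2=10, P3=14, P4=17, P5=18, P6=28
Total turnaround = 5 + 10 + 14 + 17 + 18 + 28 = 92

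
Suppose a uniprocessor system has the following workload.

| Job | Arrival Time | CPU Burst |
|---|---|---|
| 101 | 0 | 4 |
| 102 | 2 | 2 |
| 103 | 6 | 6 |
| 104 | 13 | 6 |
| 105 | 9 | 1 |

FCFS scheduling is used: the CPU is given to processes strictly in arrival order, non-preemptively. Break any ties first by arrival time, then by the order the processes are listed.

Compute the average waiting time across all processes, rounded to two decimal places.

Timeline: | 101 0-4 | 102 4-6 | 103 6-12 | 105 12-13 | 104 13-19 |
Completion: 101=4  102=6  103=12  104=19  105=13
Turnaround (C−A): 101=4  102=4  103=6  104=6  105=4
Waiting times: 101=0, 102=2, 103=0, 104=0, 105=3
Average waiting = (0+2+0+0+3) / 5 = 5/5 = 1.00

1.00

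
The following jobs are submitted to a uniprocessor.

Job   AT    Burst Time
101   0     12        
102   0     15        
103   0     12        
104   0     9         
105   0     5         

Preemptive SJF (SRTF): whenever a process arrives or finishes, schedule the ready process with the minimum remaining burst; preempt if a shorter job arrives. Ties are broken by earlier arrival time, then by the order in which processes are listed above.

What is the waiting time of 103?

26

Timeline: | 105 0-5 | 104 5-14 | 101 14-26 | 103 26-38 | 102 38-53 |
Completion: 101=26  102=53  103=38  104=14  105=5
Turnaround (C−A): 101=26  102=53  103=38  104=14  105=5
Waiting(103) = turnaround − burst = 38 − 12 = 26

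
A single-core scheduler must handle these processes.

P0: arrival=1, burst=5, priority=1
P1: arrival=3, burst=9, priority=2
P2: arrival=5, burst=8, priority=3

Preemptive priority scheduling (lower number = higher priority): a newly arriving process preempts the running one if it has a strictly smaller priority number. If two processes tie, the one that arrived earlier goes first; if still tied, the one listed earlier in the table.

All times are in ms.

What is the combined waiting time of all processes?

Timeline: | idle 0-1 | P0 1-6 | P1 6-15 | P2 15-23 |
Completion: P0=6  P1=15  P2=23
Waiting = turnaround − burst: P0=0, P1=3, P2=10
Total waiting = 0 + 3 + 10 = 13

13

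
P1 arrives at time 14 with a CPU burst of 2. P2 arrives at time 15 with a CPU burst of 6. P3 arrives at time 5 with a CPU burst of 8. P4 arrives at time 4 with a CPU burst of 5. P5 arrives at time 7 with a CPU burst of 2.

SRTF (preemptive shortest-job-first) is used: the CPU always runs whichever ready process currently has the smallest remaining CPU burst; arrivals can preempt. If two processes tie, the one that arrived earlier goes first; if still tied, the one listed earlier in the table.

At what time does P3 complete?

21

Schedule: | idle 0-4 | P4 4-9 | P5 9-11 | P3 11-14 | P1 14-16 | P3 16-21 | P2 21-27 |
Completion: P1=16  P2=27  P3=21  P4=9  P5=11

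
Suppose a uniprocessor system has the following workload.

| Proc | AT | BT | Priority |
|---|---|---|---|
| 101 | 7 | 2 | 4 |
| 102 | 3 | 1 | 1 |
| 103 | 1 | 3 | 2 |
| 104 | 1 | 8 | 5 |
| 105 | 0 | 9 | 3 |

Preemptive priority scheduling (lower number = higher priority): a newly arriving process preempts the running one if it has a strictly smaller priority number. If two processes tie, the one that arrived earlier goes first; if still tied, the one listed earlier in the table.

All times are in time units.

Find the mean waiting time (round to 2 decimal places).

5.00

Schedule: | 105 0-1 | 103 1-3 | 102 3-4 | 103 4-5 | 105 5-13 | 101 13-15 | 104 15-23 |
Completion: 101=15  102=4  103=5  104=23  105=13
Waiting times: 101=6, 102=0, 103=1, 104=14, 105=4
Average waiting = (6+0+1+14+4) / 5 = 25/5 = 5.00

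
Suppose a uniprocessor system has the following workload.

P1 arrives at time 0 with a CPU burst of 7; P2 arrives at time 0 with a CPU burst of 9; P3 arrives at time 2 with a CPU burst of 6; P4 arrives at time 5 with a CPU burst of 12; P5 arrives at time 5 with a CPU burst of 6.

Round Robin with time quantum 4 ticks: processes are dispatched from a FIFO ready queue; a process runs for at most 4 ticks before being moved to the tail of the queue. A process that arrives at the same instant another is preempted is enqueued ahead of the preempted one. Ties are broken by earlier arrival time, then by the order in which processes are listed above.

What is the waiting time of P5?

Timeline: | P1 0-4 | P2 4-8 | P3 8-12 | P1 12-15 | P4 15-19 | P5 19-23 | P2 23-27 | P3 27-29 | P4 29-33 | P5 33-35 | P2 35-36 | P4 36-40 |
Completion: P1=15  P2=36  P3=29  P4=40  P5=35
Turnaround (C−A): P1=15  P2=36  P3=27  P4=35  P5=30
Waiting(P5) = turnaround − burst = 30 − 6 = 24

24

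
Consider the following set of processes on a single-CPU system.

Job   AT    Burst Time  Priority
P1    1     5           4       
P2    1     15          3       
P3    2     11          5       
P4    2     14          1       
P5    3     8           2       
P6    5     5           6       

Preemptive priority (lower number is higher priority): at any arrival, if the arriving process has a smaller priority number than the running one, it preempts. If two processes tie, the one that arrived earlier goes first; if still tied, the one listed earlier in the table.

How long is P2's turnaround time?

Timeline: | idle 0-1 | P2 1-2 | P4 2-16 | P5 16-24 | P2 24-38 | P1 38-43 | P3 43-54 | P6 54-59 |
Completion: P1=43  P2=38  P3=54  P4=16  P5=24  P6=59
Turnaround (C−A): P1=42  P2=37  P3=52  P4=14  P5=21  P6=54
Turnaround(P2) = completion − arrival = 38 − 1 = 37

37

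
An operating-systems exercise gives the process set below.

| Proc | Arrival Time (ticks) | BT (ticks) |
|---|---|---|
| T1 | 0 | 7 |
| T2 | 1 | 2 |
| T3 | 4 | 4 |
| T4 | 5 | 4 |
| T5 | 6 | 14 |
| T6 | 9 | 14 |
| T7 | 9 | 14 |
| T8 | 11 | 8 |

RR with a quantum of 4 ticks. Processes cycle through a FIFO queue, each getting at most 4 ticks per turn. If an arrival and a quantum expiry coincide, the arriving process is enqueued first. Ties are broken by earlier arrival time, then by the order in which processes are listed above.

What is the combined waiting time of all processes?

Timeline: | T1 0-4 | T2 4-6 | T3 6-10 | T1 10-13 | T4 13-17 | T5 17-21 | T6 21-25 | T7 25-29 | T8 29-33 | T5 33-37 | T6 37-41 | T7 41-45 | T8 45-49 | T5 49-53 | T6 53-57 | T7 57-61 | T5 61-63 | T6 63-65 | T7 65-67 |
Completion: T1=13  T2=6  T3=10  T4=17  T5=63  T6=65  T7=67  T8=49
Waiting = turnaround − burst: T1=6, T2=3, T3=2, T4=8, T5=43, T6=42, T7=44, T8=30
Total waiting = 6 + 3 + 2 + 8 + 43 + 42 + 44 + 30 = 178

178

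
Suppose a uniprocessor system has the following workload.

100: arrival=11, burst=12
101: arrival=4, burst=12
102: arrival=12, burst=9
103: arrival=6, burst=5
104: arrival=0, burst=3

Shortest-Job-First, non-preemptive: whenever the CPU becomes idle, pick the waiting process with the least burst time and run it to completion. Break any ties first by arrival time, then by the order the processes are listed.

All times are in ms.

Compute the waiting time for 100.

Gantt: | 104 0-3 | idle 3-4 | 101 4-16 | 103 16-21 | 102 21-30 | 100 30-42 |
Completion: 100=42  101=16  102=30  103=21  104=3
Turnaround (C−A): 100=31  101=12  102=18  103=15  104=3
Waiting(100) = turnaround − burst = 31 − 12 = 19

19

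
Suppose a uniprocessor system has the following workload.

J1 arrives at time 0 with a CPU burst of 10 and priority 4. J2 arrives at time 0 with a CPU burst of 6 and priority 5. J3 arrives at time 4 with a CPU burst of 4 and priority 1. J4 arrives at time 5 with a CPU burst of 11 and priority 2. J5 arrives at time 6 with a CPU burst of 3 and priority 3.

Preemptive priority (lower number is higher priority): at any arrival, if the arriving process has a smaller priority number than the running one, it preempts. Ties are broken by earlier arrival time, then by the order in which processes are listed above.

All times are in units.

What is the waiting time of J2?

28

Gantt: | J1 0-4 | J3 4-8 | J4 8-19 | J5 19-22 | J1 22-28 | J2 28-34 |
Completion: J1=28  J2=34  J3=8  J4=19  J5=22
Waiting(J2) = turnaround − burst = 34 − 6 = 28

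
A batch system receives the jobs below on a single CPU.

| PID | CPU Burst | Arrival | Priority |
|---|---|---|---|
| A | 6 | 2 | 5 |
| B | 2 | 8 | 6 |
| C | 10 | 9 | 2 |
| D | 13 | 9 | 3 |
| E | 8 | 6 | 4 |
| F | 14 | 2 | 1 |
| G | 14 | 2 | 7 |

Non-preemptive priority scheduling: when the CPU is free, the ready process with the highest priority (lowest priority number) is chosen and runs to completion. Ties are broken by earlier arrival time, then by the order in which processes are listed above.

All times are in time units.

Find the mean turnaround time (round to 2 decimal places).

Gantt: | idle 0-2 | F 2-16 | C 16-26 | D 26-39 | E 39-47 | A 47-53 | B 53-55 | G 55-69 |
Completion: A=53  B=55  C=26  D=39  E=47  F=16  G=69
Turnaround (C−A): A=51  B=47  C=17  D=30  E=41  F=14  G=67
Turnaround times: A=51, B=47, C=17, D=30, E=41, F=14, G=67
Average turnaround = (51+47+17+30+41+14+67) / 7 = 267/7 = 38.14

38.14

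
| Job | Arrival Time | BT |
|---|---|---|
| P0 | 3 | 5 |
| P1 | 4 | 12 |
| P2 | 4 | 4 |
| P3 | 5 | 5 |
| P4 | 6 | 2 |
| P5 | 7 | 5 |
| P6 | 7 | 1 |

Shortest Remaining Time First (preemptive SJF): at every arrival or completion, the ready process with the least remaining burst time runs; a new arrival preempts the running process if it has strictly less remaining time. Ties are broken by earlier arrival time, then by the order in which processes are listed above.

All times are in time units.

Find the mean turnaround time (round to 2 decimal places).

12.71

Schedule: | idle 0-3 | P0 3-8 | P6 8-9 | P4 9-11 | P2 11-15 | P3 15-20 | P5 20-25 | P1 25-37 |
Completion: P0=8  P1=37  P2=15  P3=20  P4=11  P5=25  P6=9
Turnaround (C−A): P0=5  P1=33  P2=11  P3=15  P4=5  P5=18  P6=2
Turnaround times: P0=5, P1=33, P2=11, P3=15, P4=5, P5=18, P6=2
Average turnaround = (5+33+11+15+5+18+2) / 7 = 89/7 = 12.71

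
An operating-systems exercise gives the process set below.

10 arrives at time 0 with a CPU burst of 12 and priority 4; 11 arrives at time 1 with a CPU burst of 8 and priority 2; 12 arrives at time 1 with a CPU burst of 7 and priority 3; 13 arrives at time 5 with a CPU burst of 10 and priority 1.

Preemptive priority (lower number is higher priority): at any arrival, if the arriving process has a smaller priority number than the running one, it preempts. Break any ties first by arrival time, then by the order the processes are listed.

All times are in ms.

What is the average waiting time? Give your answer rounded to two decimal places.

13.25

Schedule: | 10 0-1 | 11 1-5 | 13 5-15 | 11 15-19 | 12 19-26 | 10 26-37 |
Completion: 10=37  11=19  12=26  13=15
Turnaround (C−A): 10=37  11=18  12=25  13=10
Waiting times: 10=25, 11=10, 12=18, 13=0
Average waiting = (25+10+18+0) / 4 = 53/4 = 13.25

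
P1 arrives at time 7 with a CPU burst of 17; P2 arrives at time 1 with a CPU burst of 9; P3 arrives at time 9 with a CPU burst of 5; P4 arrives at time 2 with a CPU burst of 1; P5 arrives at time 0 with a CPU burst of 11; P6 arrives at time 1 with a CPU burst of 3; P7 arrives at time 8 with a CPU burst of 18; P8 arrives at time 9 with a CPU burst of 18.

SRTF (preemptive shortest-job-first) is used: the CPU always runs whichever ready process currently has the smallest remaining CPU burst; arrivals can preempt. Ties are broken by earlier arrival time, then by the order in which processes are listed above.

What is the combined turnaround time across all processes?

Gantt: | P5 0-1 | P6 1-2 | P4 2-3 | P6 3-5 | P2 5-14 | P3 14-19 | P5 19-29 | P1 29-46 | P7 46-64 | P8 64-82 |
Completion: P1=46  P2=14  P3=19  P4=3  P5=29  P6=5  P7=64  P8=82
Turnaround (C−A): P1=39  P2=13  P3=10  P4=1  P5=29  P6=4  P7=56  P8=73
Turnaround = completion − arrival: P1=39, P2=13, P3=10, P4=1, P5=29, P6=4, P7=56, P8=73
Total turnaround = 39 + 13 + 10 + 1 + 29 + 4 + 56 + 73 = 225

225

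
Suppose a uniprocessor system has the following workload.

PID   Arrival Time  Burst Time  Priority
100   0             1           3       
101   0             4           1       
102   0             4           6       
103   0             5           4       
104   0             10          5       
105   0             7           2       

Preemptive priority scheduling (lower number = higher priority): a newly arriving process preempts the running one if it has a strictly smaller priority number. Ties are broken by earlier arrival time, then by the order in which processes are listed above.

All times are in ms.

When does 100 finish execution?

12

Timeline: | 101 0-4 | 105 4-11 | 100 11-12 | 103 12-17 | 104 17-27 | 102 27-31 |
Completion: 100=12  101=4  102=31  103=17  104=27  105=11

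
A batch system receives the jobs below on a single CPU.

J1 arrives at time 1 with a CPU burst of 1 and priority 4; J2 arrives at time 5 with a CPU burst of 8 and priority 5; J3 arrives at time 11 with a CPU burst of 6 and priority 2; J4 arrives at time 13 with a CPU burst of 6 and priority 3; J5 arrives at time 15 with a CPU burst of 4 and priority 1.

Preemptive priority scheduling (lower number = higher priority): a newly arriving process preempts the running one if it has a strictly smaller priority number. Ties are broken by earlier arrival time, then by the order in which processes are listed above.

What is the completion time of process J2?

Gantt: | idle 0-1 | J1 1-2 | idle 2-5 | J2 5-11 | J3 11-15 | J5 15-19 | J3 19-21 | J4 21-27 | J2 27-29 |
Completion: J1=2  J2=29  J3=21  J4=27  J5=19

29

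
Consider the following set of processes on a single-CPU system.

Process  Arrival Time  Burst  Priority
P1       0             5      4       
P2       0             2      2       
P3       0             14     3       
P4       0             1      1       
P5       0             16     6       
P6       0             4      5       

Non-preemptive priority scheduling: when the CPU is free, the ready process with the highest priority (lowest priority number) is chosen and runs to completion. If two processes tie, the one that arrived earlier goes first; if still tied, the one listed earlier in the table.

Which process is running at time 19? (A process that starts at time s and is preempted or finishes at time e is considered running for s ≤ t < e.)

Schedule: | P4 0-1 | P2 1-3 | P3 3-17 | P1 17-22 | P6 22-26 | P5 26-42 |
Completion: P1=22  P2=3  P3=17  P4=1  P5=42  P6=26
Turnaround (C−A): P1=22  P2=3  P3=17  P4=1  P5=42  P6=26

P1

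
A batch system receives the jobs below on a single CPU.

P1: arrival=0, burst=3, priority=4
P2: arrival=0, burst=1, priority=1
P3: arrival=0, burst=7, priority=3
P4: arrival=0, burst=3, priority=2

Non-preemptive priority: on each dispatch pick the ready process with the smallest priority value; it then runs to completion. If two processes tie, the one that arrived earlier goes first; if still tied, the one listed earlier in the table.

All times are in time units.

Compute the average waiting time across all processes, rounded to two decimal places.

4.00

Gantt: | P2 0-1 | P4 1-4 | P3 4-11 | P1 11-14 |
Completion: P1=14  P2=1  P3=11  P4=4
Waiting times: P1=11, P2=0, P3=4, P4=1
Average waiting = (11+0+4+1) / 4 = 16/4 = 4.00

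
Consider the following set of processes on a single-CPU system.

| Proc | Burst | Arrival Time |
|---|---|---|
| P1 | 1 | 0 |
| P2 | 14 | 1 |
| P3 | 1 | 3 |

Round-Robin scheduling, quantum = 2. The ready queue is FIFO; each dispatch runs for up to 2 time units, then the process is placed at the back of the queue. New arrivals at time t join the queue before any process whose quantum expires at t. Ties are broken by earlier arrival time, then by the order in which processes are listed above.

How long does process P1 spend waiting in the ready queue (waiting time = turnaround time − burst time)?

0

Schedule: | P1 0-1 | P2 1-3 | P3 3-4 | P2 4-16 |
Completion: P1=1  P2=16  P3=4
Turnaround (C−A): P1=1  P2=15  P3=1
Waiting(P1) = turnaround − burst = 1 − 1 = 0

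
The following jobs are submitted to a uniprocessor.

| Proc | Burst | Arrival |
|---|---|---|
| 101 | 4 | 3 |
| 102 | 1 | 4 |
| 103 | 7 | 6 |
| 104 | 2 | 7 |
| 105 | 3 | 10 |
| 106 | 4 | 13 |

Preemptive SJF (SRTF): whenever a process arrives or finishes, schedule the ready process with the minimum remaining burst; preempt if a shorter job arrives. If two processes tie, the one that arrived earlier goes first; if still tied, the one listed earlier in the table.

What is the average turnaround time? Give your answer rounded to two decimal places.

5.67

Gantt: | idle 0-3 | 101 3-4 | 102 4-5 | 101 5-8 | 104 8-10 | 105 10-13 | 106 13-17 | 103 17-24 |
Completion: 101=8  102=5  103=24  104=10  105=13  106=17
Turnaround (C−A): 101=5  102=1  103=18  104=3  105=3  106=4
Turnaround times: 101=5, 102=1, 103=18, 104=3, 105=3, 106=4
Average turnaround = (5+1+18+3+3+4) / 6 = 34/6 = 5.67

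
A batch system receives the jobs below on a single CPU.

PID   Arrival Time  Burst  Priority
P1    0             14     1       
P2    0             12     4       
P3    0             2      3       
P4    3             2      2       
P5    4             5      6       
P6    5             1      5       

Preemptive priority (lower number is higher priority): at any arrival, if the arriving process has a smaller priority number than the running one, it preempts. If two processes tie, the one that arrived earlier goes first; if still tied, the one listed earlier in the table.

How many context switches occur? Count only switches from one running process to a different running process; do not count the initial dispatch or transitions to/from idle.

5

Timeline: | P1 0-14 | P4 14-16 | P3 16-18 | P2 18-30 | P6 30-31 | P5 31-36 |
Completion: P1=14  P2=30  P3=18  P4=16  P5=36  P6=31
Turnaround (C−A): P1=14  P2=30  P3=18  P4=13  P5=32  P6=26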